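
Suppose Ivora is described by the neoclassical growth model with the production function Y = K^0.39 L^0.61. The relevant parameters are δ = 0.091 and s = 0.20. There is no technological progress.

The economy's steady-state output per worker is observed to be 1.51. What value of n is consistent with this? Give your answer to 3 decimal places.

Steady state requires s·f(k) = (n + δ)·k, i.e. s·k^α = (n + δ)·k.
Since y* = [s/(n + δ)]^(α/(1−α)), we have s/(n + δ) = (y*)^((1−α)/α) = 1.51^1.5641 = 1.9052.
Therefore n + δ = s / 1.9052 = 0.20 / 1.9052 = 0.1050, so n = 0.1050 − 0.091 = 0.0140.

n ≈ 0.014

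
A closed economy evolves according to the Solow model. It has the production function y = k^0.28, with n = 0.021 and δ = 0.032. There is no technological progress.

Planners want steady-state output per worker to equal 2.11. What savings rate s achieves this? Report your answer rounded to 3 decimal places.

s ≈ 0.362

Steady state requires s·f(k) = (n + δ)·k, i.e. s·k^α = (n + δ)·k.
Since y* = [s/(n + δ)]^(α/(1−α)), we have s/(n + δ) = (y*)^((1−α)/α) = 2.11^2.5714 = 6.8212.
Therefore s = 6.8212 × (n + δ) = 6.8212 × 0.053 = 0.3615.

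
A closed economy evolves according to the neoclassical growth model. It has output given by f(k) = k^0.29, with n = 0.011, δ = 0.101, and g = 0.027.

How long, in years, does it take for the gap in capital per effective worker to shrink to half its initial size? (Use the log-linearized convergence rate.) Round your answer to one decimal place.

about 7.0 years

Near the steady state the convergence rate is λ = (1 − α)(n + g + δ).
λ = (1 − 0.29) × 0.139 = 0.71 × 0.139 = 0.09869
Half-life = ln 2 / λ = 0.6931 / 0.09869 ≈ 7.02 years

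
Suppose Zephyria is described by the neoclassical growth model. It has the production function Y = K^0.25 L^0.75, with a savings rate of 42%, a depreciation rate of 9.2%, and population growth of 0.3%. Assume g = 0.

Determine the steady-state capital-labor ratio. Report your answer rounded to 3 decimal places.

At the steady state, Δk = 0, so s·k^α = (n + δ)·k.
Rearranging, k^(1−α) = s / (n + δ).
k^0.75 = 0.42 / (0.003 + 0.092) = 0.42 / 0.095 = 4.4211
k* = 4.4211^(1/0.75) ≈ 7.2562

k* ≈ 7.256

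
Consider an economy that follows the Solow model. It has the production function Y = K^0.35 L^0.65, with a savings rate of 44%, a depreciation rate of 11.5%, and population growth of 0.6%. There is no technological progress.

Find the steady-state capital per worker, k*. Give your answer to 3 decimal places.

k* ≈ 7.287

In steady state, investment equals break-even investment: s·k^α = (n + δ)·k.
Dividing both sides by k: k^(1−α) = s / (n + δ).
k^0.65 = 0.44 / (0.006 + 0.115) = 0.44 / 0.121 = 3.6364
k* = 3.6364^(1/0.65) ≈ 7.2874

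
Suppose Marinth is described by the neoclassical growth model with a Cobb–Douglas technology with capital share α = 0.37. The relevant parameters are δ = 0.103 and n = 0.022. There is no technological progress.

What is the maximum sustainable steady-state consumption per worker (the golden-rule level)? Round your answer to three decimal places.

At the golden rule, f'(k) = n + δ, so α·k^(α−1) = n + δ and k_gold = (α/(n + δ))^(1/(1−α)).
k_gold = (0.37/0.125)^(1/0.63) = 2.9600^1.5873 ≈ 5.5986
c_gold = f(k_gold) − (n + δ)·k_gold = 1.8914 − 0.125×5.5986 ≈ 1.1916

c_gold ≈ 1.192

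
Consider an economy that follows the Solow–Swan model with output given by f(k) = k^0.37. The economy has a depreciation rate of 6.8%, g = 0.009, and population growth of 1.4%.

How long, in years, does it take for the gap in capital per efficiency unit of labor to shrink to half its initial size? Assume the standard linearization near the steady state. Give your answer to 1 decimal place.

about 12.1 years

Near the steady state the convergence rate is λ = (1 − α)(n + g + δ).
λ = (1 − 0.37) × 0.091 = 0.63 × 0.091 = 0.05733
Half-life = ln 2 / λ = 0.6931 / 0.05733 ≈ 12.09 years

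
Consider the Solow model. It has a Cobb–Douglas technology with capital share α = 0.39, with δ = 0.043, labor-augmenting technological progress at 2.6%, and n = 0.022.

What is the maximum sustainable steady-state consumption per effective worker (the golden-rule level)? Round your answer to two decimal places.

At the golden rule, f'(k) = n + g + δ, so α·k^(α−1) = n + g + δ and k_gold = (α/(n + g + δ))^(1/(1−α)).
k_gold = (0.39/0.091)^(1/0.61) = 4.2857^1.6393 ≈ 10.8661
c_gold = f(k_gold) − (n + g + δ)·k_gold = 2.5355 − 0.091×10.8661 ≈ 1.5467

c_gold ≈ 1.55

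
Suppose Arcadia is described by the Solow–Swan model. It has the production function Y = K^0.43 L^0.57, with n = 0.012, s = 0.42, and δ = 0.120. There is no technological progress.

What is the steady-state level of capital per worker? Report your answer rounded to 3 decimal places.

Steady state requires s·f(k) = (n + δ)·k, i.e. s·k^α = (n + δ)·k.
Dividing both sides by k: k^(1−α) = s / (n + δ).
k^0.57 = 0.42 / (0.012 + 0.120) = 0.42 / 0.132 = 3.1818
k* = 3.1818^(1/0.57) ≈ 7.6187

k* ≈ 7.619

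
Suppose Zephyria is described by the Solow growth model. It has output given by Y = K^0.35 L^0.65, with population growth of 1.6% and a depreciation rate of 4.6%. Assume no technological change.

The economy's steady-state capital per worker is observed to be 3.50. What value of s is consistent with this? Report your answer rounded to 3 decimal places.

Steady state requires s·f(k) = (n + δ)·k, i.e. s·k^α = (n + δ)·k.
So s / (n + δ) = (k*)^(1−α) = 3.50^0.65 = 2.2576.
Therefore s = 2.2576 × (n + δ) = 2.2576 × 0.062 = 0.1400.

s ≈ 0.140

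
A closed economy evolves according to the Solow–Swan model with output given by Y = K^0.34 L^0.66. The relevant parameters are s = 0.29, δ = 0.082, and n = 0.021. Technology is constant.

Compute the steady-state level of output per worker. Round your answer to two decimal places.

y* = 1.70

Steady state requires s·f(k) = (n + δ)·k, i.e. s·k^α = (n + δ)·k.
Rearranging, k^(1−α) = s / (n + δ).
k^0.66 = 0.29 / (0.021 + 0.082) = 0.29 / 0.103 = 2.8155
k* = 2.8155^(1/0.66) ≈ 4.7989
y* = (k*)^α = 4.7989^0.34 ≈ 1.7045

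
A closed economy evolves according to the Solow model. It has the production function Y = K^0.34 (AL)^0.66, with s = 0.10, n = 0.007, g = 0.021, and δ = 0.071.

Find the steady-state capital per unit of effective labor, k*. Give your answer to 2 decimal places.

At the steady state, Δk = 0, so s·k^α = (n + g + δ)·k.
Dividing both sides by k: k^(1−α) = s / (n + g + δ).
k^0.66 = 0.10 / (0.007 + 0.021 + 0.071) = 0.10 / 0.099 = 1.0101
k* = 1.0101^(1/0.66) ≈ 1.0153

k* = 1.02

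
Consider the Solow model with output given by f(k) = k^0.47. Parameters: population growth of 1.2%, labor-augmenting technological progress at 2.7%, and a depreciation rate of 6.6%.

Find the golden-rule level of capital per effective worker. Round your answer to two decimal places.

The golden rule sets f'(k) = n + g + δ, i.e. α·k^(α−1) = n + g + δ.
So k^(1−α) = α / (n + g + δ) = 0.47 / 0.105 = 4.4762.
k_gold = 4.4762^(1/0.53) ≈ 16.9095

k_gold ≈ 16.91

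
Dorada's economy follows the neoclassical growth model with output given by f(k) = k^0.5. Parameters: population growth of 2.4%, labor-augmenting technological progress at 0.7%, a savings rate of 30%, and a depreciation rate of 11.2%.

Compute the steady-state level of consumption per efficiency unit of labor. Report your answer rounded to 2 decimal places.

Steady state requires s·f(k) = (n + g + δ)·k, i.e. s·k^α = (n + g + δ)·k.
Rearranging, k^(1−α) = s / (n + g + δ).
k^0.5 = 0.30 / (0.024 + 0.007 + 0.112) = 0.30 / 0.143 = 2.0979
k* = 2.0979^(1/0.5) ≈ 4.4012
y* = (k*)^α = 4.4012^0.5 ≈ 2.0979
c* = (1 − s)·y* = (1 − 0.30) × 2.0979 ≈ 1.4685

c* = 1.47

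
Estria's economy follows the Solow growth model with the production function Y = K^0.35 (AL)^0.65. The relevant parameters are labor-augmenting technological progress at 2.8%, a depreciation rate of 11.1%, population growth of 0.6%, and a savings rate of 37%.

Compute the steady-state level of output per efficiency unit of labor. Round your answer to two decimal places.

y* = 1.66

At the steady state, Δk = 0, so s·k^α = (n + g + δ)·k.
Dividing both sides by k: k^(1−α) = s / (n + g + δ).
k^0.65 = 0.37 / (0.006 + 0.028 + 0.111) = 0.37 / 0.145 = 2.5517
k* = 2.5517^(1/0.65) ≈ 4.2256
y* = (k*)^α = 4.2256^0.35 ≈ 1.6560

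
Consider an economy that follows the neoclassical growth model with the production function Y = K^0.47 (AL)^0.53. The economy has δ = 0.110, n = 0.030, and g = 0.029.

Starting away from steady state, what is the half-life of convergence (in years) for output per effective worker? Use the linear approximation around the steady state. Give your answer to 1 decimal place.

Near the steady state the convergence rate is λ = (1 − α)(n + g + δ).
λ = (1 − 0.47) × 0.169 = 0.53 × 0.169 = 0.08957
Half-life = ln 2 / λ = 0.6931 / 0.08957 ≈ 7.74 years

t_½ ≈ 7.7 years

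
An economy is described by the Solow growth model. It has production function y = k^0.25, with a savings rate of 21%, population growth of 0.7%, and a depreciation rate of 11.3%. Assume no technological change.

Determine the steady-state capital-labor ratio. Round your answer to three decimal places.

In steady state, investment equals break-even investment: s·k^α = (n + δ)·k.
Rearranging, k^(1−α) = s / (n + δ).
k^0.75 = 0.21 / (0.007 + 0.113) = 0.21 / 0.120 = 1.7500
k* = 1.7500^(1/0.75) ≈ 2.1089

k* ≈ 2.109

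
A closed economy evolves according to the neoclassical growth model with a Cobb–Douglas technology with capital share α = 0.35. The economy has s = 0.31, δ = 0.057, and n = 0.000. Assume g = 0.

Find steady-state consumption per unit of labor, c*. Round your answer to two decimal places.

c* ≈ 1.72

At the steady state, Δk = 0, so s·k^α = (n + δ)·k.
Rearranging, k^(1−α) = s / (n + δ).
k^0.65 = 0.31 / (0.000 + 0.057) = 0.31 / 0.057 = 5.4386
k* = 5.4386^(1/0.65) ≈ 13.5369
y* = (k*)^α = 13.5369^0.35 ≈ 2.4890
c* = (1 − s)·y* = (1 − 0.31) × 2.4890 ≈ 1.7174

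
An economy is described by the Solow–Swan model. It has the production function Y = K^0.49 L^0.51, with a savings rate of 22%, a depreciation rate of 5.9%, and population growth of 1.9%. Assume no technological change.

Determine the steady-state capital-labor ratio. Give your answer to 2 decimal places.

At the steady state, Δk = 0, so s·k^α = (n + δ)·k.
Dividing both sides by k: k^(1−α) = s / (n + δ).
k^0.51 = 0.22 / (0.019 + 0.059) = 0.22 / 0.078 = 2.8205
k* = 2.8205^(1/0.51) ≈ 7.6382

k* = 7.64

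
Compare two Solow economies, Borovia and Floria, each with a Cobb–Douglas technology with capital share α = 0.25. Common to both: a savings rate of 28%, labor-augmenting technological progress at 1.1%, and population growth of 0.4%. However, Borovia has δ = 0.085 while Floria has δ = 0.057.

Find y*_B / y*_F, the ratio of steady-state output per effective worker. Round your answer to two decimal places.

y*_B / y*_F ≈ 0.90

Steady-state y* = [s/(n + g + δ)]^(α/(1−α)), so the ratio is [ (s_B/(n + g + δ)_B) / (s_F/(n + g + δ)_F) ]^0.3333.
s_B/(n + g + δ)_B = 0.28/0.100 = 2.8000; s_F/(n + g + δ)_F = 0.28/0.072 = 3.8889.
Ratio = (2.8000/3.8889)^0.3333 = 0.7200^0.3333 ≈ 0.8963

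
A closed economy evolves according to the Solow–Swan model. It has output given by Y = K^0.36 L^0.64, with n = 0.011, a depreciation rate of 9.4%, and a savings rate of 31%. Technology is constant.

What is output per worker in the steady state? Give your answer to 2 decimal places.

At the steady state, Δk = 0, so s·k^α = (n + δ)·k.
Dividing both sides by k: k^(1−α) = s / (n + δ).
k^0.64 = 0.31 / (0.011 + 0.094) = 0.31 / 0.105 = 2.9524
k* = 2.9524^(1/0.64) ≈ 5.4281
y* = (k*)^α = 5.4281^0.36 ≈ 1.8385

y* ≈ 1.84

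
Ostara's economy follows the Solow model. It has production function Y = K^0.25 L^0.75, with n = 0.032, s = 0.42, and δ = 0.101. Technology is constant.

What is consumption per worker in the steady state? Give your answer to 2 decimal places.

At the steady state, Δk = 0, so s·k^α = (n + δ)·k.
Rearranging, k^(1−α) = s / (n + δ).
k^0.75 = 0.42 / (0.032 + 0.101) = 0.42 / 0.133 = 3.1579
k* = 3.1579^(1/0.75) ≈ 4.6330
y* = (k*)^α = 4.6330^0.25 ≈ 1.4671
c* = (1 − s)·y* = (1 − 0.42) × 1.4671 ≈ 0.8509

c* ≈ 0.85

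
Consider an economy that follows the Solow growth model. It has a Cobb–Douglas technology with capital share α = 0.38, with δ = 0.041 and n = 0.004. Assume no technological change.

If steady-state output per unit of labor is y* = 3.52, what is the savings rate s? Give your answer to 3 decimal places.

Steady state requires s·f(k) = (n + δ)·k, i.e. s·k^α = (n + δ)·k.
Since y* = [s/(n + δ)]^(α/(1−α)), we have s/(n + δ) = (y*)^((1−α)/α) = 3.52^1.6316 = 7.7936.
Therefore s = 7.7936 × (n + δ) = 7.7936 × 0.045 = 0.3507.

s ≈ 0.351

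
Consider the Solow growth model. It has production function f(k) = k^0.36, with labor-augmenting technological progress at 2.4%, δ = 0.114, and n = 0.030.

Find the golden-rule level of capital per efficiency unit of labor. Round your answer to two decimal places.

k_gold ≈ 3.29

The golden rule sets f'(k) = n + g + δ, i.e. α·k^(α−1) = n + g + δ.
So k^(1−α) = α / (n + g + δ) = 0.36 / 0.168 = 2.1429.
k_gold = 2.1429^(1/0.64) ≈ 3.2900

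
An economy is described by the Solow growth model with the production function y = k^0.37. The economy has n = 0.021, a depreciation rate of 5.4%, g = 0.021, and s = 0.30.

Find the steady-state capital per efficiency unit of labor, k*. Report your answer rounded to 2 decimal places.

At the steady state, Δk = 0, so s·k^α = (n + g + δ)·k.
Dividing both sides by k: k^(1−α) = s / (n + g + δ).
k^0.63 = 0.30 / (0.021 + 0.021 + 0.054) = 0.30 / 0.096 = 3.1250
k* = 3.1250^(1/0.63) ≈ 6.1021

k* ≈ 6.10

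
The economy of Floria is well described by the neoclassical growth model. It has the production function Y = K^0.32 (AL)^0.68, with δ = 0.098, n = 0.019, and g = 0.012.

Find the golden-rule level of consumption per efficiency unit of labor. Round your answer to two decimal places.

c_gold ≈ 1.04

At the golden rule, f'(k) = n + g + δ, so α·k^(α−1) = n + g + δ and k_gold = (α/(n + g + δ))^(1/(1−α)).
k_gold = (0.32/0.129)^(1/0.68) = 2.4806^1.4706 ≈ 3.8040
c_gold = f(k_gold) − (n + g + δ)·k_gold = 1.5335 − 0.129×3.8040 ≈ 1.0428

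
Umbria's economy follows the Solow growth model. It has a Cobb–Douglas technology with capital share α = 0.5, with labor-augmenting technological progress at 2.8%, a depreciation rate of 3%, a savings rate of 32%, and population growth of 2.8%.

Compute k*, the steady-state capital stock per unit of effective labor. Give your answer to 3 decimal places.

k* ≈ 13.845

In steady state, investment equals break-even investment: s·k^α = (n + g + δ)·k.
Rearranging, k^(1−α) = s / (n + g + δ).
k^0.5 = 0.32 / (0.028 + 0.028 + 0.030) = 0.32 / 0.086 = 3.7209
k* = 3.7209^(1/0.5) ≈ 13.8451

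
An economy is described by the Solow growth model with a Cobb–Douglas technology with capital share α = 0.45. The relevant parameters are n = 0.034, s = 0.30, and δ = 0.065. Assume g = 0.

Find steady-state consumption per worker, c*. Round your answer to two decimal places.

c* = 1.73

Steady state requires s·f(k) = (n + δ)·k, i.e. s·k^α = (n + δ)·k.
Dividing both sides by k: k^(1−α) = s / (n + δ).
k^0.55 = 0.30 / (0.034 + 0.065) = 0.30 / 0.099 = 3.0303
k* = 3.0303^(1/0.55) ≈ 7.5063
y* = (k*)^α = 7.5063^0.45 ≈ 2.4771
c* = (1 − s)·y* = (1 − 0.30) × 2.4771 ≈ 1.7340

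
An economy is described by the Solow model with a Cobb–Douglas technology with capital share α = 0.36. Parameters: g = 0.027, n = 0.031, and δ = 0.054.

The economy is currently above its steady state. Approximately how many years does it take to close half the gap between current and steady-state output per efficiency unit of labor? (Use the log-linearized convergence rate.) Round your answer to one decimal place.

Near the steady state the convergence rate is λ = (1 − α)(n + g + δ).
λ = (1 − 0.36) × 0.112 = 0.64 × 0.112 = 0.07168
Half-life = ln 2 / λ = 0.6931 / 0.07168 ≈ 9.67 years

half-life ≈ 9.7 years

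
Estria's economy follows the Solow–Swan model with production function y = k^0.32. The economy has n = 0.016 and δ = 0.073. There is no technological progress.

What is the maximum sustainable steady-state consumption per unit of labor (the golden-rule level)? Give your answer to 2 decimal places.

c_gold ≈ 1.24

At the golden rule, f'(k) = n + δ, so α·k^(α−1) = n + δ and k_gold = (α/(n + δ))^(1/(1−α)).
k_gold = (0.32/0.089)^(1/0.68) = 3.5955^1.4706 ≈ 6.5660
c_gold = f(k_gold) − (n + δ)·k_gold = 1.8261 − 0.089×6.5660 ≈ 1.2417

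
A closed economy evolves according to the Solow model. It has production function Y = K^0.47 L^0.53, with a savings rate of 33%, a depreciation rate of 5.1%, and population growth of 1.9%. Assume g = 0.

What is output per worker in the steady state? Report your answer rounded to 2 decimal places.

y* = 3.96

In steady state, investment equals break-even investment: s·k^α = (n + δ)·k.
Rearranging, k^(1−α) = s / (n + δ).
k^0.53 = 0.33 / (0.019 + 0.051) = 0.33 / 0.070 = 4.7143
k* = 4.7143^(1/0.53) ≈ 18.6466
y* = (k*)^α = 18.6466^0.47 ≈ 3.9553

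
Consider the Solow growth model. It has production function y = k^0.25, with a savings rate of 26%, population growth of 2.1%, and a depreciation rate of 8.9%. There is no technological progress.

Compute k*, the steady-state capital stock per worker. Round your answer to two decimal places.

k* = 3.15

Steady state requires s·f(k) = (n + δ)·k, i.e. s·k^α = (n + δ)·k.
Rearranging, k^(1−α) = s / (n + δ).
k^0.75 = 0.26 / (0.021 + 0.089) = 0.26 / 0.110 = 2.3636
k* = 2.3636^(1/0.75) ≈ 3.1485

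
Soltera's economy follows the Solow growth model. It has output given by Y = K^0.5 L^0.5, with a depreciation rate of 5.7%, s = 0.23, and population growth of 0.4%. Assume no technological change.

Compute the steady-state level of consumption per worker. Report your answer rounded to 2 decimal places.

c* = 2.90

At the steady state, Δk = 0, so s·k^α = (n + δ)·k.
Dividing both sides by k: k^(1−α) = s / (n + δ).
k^0.5 = 0.23 / (0.004 + 0.057) = 0.23 / 0.061 = 3.7705
k* = 3.7705^(1/0.5) ≈ 14.2167
y* = (k*)^α = 14.2167^0.5 ≈ 3.7705
c* = (1 − s)·y* = (1 − 0.23) × 3.7705 ≈ 2.9033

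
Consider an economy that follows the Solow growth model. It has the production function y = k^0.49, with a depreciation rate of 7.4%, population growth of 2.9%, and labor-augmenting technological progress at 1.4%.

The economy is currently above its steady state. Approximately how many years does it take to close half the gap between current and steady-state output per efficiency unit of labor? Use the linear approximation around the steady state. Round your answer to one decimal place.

about 11.6 years

Near the steady state the convergence rate is λ = (1 − α)(n + g + δ).
λ = (1 − 0.49) × 0.117 = 0.51 × 0.117 = 0.05967
Half-life = ln 2 / λ = 0.6931 / 0.05967 ≈ 11.62 years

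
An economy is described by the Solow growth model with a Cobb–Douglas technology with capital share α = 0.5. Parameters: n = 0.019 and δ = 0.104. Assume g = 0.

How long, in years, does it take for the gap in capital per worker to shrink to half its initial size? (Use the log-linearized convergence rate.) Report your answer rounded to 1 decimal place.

t_½ ≈ 11.3 years

Near the steady state the convergence rate is λ = (1 − α)(n + δ).
λ = (1 − 0.5) × 0.123 = 0.5 × 0.123 = 0.0615
Half-life = ln 2 / λ = 0.6931 / 0.0615 ≈ 11.27 years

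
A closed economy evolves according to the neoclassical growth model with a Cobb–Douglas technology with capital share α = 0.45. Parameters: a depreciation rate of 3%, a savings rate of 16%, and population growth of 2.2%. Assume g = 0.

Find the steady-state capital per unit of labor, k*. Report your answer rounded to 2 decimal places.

k* ≈ 7.72

Steady state requires s·f(k) = (n + δ)·k, i.e. s·k^α = (n + δ)·k.
Rearranging, k^(1−α) = s / (n + δ).
k^0.55 = 0.16 / (0.022 + 0.030) = 0.16 / 0.052 = 3.0769
k* = 3.0769^(1/0.55) ≈ 7.7175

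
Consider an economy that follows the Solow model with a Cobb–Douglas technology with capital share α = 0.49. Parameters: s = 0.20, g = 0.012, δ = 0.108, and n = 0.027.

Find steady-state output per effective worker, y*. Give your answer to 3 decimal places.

In steady state, investment equals break-even investment: s·k^α = (n + g + δ)·k.
Dividing both sides by k: k^(1−α) = s / (n + g + δ).
k^0.51 = 0.20 / (0.027 + 0.012 + 0.108) = 0.20 / 0.147 = 1.3605
k* = 1.3605^(1/0.51) ≈ 1.8287
y* = (k*)^α = 1.8287^0.49 ≈ 1.3442

y* = 1.344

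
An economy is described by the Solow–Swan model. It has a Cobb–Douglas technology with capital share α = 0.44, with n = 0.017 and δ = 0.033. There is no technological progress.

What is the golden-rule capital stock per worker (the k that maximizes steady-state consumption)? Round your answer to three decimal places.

k_gold ≈ 48.593

The golden rule sets f'(k) = n + δ, i.e. α·k^(α−1) = n + δ.
So k^(1−α) = α / (n + δ) = 0.44 / 0.050 = 8.8000.
k_gold = 8.8000^(1/0.56) ≈ 48.5933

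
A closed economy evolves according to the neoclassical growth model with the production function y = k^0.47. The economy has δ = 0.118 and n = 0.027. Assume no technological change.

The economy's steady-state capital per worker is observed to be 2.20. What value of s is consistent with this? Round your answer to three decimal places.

Steady state requires s·f(k) = (n + δ)·k, i.e. s·k^α = (n + δ)·k.
So s / (n + δ) = (k*)^(1−α) = 2.20^0.53 = 1.5187.
Therefore s = 1.5187 × (n + δ) = 1.5187 × 0.145 = 0.2202.

s ≈ 0.220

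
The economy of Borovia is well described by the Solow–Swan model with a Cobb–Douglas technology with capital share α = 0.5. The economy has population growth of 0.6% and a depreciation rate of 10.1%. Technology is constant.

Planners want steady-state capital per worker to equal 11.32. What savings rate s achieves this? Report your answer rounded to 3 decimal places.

In steady state, investment equals break-even investment: s·k^α = (n + δ)·k.
So s / (n + δ) = (k*)^(1−α) = 11.32^0.5 = 3.3645.
Therefore s = 3.3645 × (n + δ) = 3.3645 × 0.107 = 0.3600.

s ≈ 0.360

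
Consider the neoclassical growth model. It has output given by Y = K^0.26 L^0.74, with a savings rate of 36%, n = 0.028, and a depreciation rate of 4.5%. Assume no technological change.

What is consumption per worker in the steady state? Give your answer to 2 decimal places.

In steady state, investment equals break-even investment: s·k^α = (n + δ)·k.
Dividing both sides by k: k^(1−α) = s / (n + δ).
k^0.74 = 0.36 / (0.028 + 0.045) = 0.36 / 0.073 = 4.9315
k* = 4.9315^(1/0.74) ≈ 8.6389
y* = (k*)^α = 8.6389^0.26 ≈ 1.7518
c* = (1 − s)·y* = (1 − 0.36) × 1.7518 ≈ 1.1212

c* = 1.12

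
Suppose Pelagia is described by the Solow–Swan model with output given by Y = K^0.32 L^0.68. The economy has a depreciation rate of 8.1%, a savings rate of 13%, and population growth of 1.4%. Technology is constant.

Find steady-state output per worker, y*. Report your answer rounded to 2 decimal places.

Steady state requires s·f(k) = (n + δ)·k, i.e. s·k^α = (n + δ)·k.
Rearranging, k^(1−α) = s / (n + δ).
k^0.68 = 0.13 / (0.014 + 0.081) = 0.13 / 0.095 = 1.3684
k* = 1.3684^(1/0.68) ≈ 1.5860
y* = (k*)^α = 1.5860^0.32 ≈ 1.1590

y* ≈ 1.16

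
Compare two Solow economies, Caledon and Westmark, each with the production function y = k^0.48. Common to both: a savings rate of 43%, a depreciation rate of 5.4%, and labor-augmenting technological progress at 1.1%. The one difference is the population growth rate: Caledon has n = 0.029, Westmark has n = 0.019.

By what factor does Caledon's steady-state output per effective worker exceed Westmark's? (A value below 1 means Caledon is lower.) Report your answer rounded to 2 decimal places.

ratio ≈ 0.90

Steady-state y* = [s/(n + g + δ)]^(α/(1−α)), so the ratio is [ (s_C/(n + g + δ)_C) / (s_W/(n + g + δ)_W) ]^0.9231.
s_C/(n + g + δ)_C = 0.43/0.094 = 4.5745; s_W/(n + g + δ)_W = 0.43/0.084 = 5.1190.
Ratio = (4.5745/5.1190)^0.9231 = 0.8936^0.9231 ≈ 0.9014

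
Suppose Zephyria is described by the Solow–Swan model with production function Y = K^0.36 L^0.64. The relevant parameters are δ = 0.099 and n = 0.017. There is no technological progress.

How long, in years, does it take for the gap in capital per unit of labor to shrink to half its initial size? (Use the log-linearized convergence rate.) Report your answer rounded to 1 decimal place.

half-life ≈ 9.3 years

Near the steady state the convergence rate is λ = (1 − α)(n + δ).
λ = (1 − 0.36) × 0.116 = 0.64 × 0.116 = 0.07424
Half-life = ln 2 / λ = 0.6931 / 0.07424 ≈ 9.34 years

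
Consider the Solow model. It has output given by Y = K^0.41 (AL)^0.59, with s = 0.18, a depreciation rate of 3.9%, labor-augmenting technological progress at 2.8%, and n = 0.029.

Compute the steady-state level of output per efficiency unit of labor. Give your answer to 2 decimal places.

Steady state requires s·f(k) = (n + g + δ)·k, i.e. s·k^α = (n + g + δ)·k.
Rearranging, k^(1−α) = s / (n + g + δ).
k^0.59 = 0.18 / (0.029 + 0.028 + 0.039) = 0.18 / 0.096 = 1.8750
k* = 1.8750^(1/0.59) ≈ 2.9021
y* = (k*)^α = 2.9021^0.41 ≈ 1.5478

y* ≈ 1.55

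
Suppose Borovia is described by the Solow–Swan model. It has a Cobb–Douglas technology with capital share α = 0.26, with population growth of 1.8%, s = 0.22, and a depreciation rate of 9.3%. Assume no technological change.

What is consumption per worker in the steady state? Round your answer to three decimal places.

c* ≈ 0.992

In steady state, investment equals break-even investment: s·k^α = (n + δ)·k.
Rearranging, k^(1−α) = s / (n + δ).
k^0.74 = 0.22 / (0.018 + 0.093) = 0.22 / 0.111 = 1.9820
k* = 1.9820^(1/0.74) ≈ 2.5205
y* = (k*)^α = 2.5205^0.26 ≈ 1.2717
c* = (1 − s)·y* = (1 − 0.22) × 1.2717 ≈ 0.9919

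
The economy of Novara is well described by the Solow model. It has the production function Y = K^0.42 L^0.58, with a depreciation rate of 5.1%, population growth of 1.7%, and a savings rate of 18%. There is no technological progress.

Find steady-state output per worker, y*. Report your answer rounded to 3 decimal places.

y* = 2.024

Steady state requires s·f(k) = (n + δ)·k, i.e. s·k^α = (n + δ)·k.
Rearranging, k^(1−α) = s / (n + δ).
k^0.58 = 0.18 / (0.017 + 0.051) = 0.18 / 0.068 = 2.6471
k* = 2.6471^(1/0.58) ≈ 5.3569
y* = (k*)^α = 5.3569^0.42 ≈ 2.0237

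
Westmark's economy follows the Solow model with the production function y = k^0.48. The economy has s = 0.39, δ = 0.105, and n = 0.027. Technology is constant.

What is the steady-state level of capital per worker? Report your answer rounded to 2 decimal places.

In steady state, investment equals break-even investment: s·k^α = (n + δ)·k.
Rearranging, k^(1−α) = s / (n + δ).
k^0.52 = 0.39 / (0.027 + 0.105) = 0.39 / 0.132 = 2.9545
k* = 2.9545^(1/0.52) ≈ 8.0311

k* ≈ 8.03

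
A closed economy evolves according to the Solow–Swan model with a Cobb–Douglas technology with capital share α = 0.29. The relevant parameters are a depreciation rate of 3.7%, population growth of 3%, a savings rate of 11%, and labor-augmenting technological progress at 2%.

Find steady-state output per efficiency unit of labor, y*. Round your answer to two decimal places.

Steady state requires s·f(k) = (n + g + δ)·k, i.e. s·k^α = (n + g + δ)·k.
Dividing both sides by k: k^(1−α) = s / (n + g + δ).
k^0.71 = 0.11 / (0.030 + 0.020 + 0.037) = 0.11 / 0.087 = 1.2644
k* = 1.2644^(1/0.71) ≈ 1.3916
y* = (k*)^α = 1.3916^0.29 ≈ 1.1006

y* = 1.10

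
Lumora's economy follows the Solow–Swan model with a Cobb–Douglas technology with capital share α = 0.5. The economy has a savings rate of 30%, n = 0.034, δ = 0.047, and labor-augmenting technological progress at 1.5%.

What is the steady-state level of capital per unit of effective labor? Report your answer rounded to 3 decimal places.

Steady state requires s·f(k) = (n + g + δ)·k, i.e. s·k^α = (n + g + δ)·k.
Rearranging, k^(1−α) = s / (n + g + δ).
k^0.5 = 0.30 / (0.034 + 0.015 + 0.047) = 0.30 / 0.096 = 3.1250
k* = 3.1250^(1/0.5) ≈ 9.7656

k* = 9.766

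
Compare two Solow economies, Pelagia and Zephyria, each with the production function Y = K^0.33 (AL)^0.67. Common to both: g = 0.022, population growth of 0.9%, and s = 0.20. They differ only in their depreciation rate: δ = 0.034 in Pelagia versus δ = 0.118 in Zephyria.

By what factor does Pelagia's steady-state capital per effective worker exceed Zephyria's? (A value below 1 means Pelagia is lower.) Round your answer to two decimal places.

Steady-state k* = [s/(n + g + δ)]^(1/(1−α)), so the ratio is [ (s_P/(n + g + δ)_P) / (s_Z/(n + g + δ)_Z) ]^1.4925.
s_P/(n + g + δ)_P = 0.20/0.065 = 3.0769; s_Z/(n + g + δ)_Z = 0.20/0.149 = 1.3423.
Ratio = (3.0769/1.3423)^1.4925 = 2.2923^1.4925 ≈ 3.4491

k*_P / k*_Z ≈ 3.45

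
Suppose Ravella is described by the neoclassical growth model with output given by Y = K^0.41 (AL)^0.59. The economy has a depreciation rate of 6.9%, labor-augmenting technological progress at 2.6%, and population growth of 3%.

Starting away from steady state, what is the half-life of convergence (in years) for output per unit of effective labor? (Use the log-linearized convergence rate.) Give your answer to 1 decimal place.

half-life ≈ 9.4 years

Near the steady state the convergence rate is λ = (1 − α)(n + g + δ).
λ = (1 − 0.41) × 0.125 = 0.59 × 0.125 = 0.07375
Half-life = ln 2 / λ = 0.6931 / 0.07375 ≈ 9.40 years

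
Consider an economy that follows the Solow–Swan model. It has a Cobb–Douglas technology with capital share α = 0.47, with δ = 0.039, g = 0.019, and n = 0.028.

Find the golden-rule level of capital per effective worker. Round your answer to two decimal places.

The golden rule sets f'(k) = n + g + δ, i.e. α·k^(α−1) = n + g + δ.
So k^(1−α) = α / (n + g + δ) = 0.47 / 0.086 = 5.4651.
k_gold = 5.4651^(1/0.53) ≈ 24.6431

k_gold ≈ 24.64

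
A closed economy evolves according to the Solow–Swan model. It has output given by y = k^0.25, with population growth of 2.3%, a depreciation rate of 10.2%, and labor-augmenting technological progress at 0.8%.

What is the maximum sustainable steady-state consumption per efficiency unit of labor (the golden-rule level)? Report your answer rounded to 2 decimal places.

At the golden rule, f'(k) = n + g + δ, so α·k^(α−1) = n + g + δ and k_gold = (α/(n + g + δ))^(1/(1−α)).
k_gold = (0.25/0.133)^(1/0.75) = 1.8797^1.3333 ≈ 2.3198
c_gold = f(k_gold) − (n + g + δ)·k_gold = 1.2341 − 0.133×2.3198 ≈ 0.9256

c_gold ≈ 0.93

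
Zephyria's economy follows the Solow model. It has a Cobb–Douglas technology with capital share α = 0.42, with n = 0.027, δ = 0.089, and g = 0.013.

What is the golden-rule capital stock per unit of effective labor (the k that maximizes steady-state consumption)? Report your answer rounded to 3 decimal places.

k_gold ≈ 7.654

The golden rule sets f'(k) = n + g + δ, i.e. α·k^(α−1) = n + g + δ.
So k^(1−α) = α / (n + g + δ) = 0.42 / 0.129 = 3.2558.
k_gold = 3.2558^(1/0.58) ≈ 7.6541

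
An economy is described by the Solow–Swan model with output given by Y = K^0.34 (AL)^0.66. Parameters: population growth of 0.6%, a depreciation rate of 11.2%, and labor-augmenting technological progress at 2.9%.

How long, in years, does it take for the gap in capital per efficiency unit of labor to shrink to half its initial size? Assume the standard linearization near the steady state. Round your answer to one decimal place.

Near the steady state the convergence rate is λ = (1 − α)(n + g + δ).
λ = (1 − 0.34) × 0.147 = 0.66 × 0.147 = 0.09702
Half-life = ln 2 / λ = 0.6931 / 0.09702 ≈ 7.14 years

half-life ≈ 7.1 years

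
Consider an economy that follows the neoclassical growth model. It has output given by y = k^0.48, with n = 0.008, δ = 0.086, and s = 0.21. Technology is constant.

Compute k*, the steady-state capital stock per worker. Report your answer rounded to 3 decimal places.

k* = 4.692

Steady state requires s·f(k) = (n + δ)·k, i.e. s·k^α = (n + δ)·k.
Dividing both sides by k: k^(1−α) = s / (n + δ).
k^0.52 = 0.21 / (0.008 + 0.086) = 0.21 / 0.094 = 2.2340
k* = 2.2340^(1/0.52) ≈ 4.6915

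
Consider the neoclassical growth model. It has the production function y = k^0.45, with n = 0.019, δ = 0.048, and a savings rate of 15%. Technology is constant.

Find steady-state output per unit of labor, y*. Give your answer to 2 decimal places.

At the steady state, Δk = 0, so s·k^α = (n + δ)·k.
Dividing both sides by k: k^(1−α) = s / (n + δ).
k^0.55 = 0.15 / (0.019 + 0.048) = 0.15 / 0.067 = 2.2388
k* = 2.2388^(1/0.55) ≈ 4.3290
y* = (k*)^α = 4.3290^0.45 ≈ 1.9336

y* ≈ 1.93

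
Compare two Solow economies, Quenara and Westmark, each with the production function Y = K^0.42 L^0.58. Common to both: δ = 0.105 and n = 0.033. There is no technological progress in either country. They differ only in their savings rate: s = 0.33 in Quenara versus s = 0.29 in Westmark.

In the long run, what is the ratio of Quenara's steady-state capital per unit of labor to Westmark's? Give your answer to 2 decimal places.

Steady-state k* = [s/(n + δ)]^(1/(1−α)), so the ratio is [ (s_Q/(n + δ)_Q) / (s_W/(n + δ)_W) ]^1.7241.
s_Q/(n + δ)_Q = 0.33/0.138 = 2.3913; s_W/(n + δ)_W = 0.29/0.138 = 2.1014.
Ratio = (2.3913/2.1014)^1.7241 = 1.1380^1.7241 ≈ 1.2497

ratio ≈ 1.25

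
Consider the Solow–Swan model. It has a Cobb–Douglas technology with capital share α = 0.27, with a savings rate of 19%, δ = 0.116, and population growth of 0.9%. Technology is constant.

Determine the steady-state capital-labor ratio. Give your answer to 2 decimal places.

k* ≈ 1.77

In steady state, investment equals break-even investment: s·k^α = (n + δ)·k.
Dividing both sides by k: k^(1−α) = s / (n + δ).
k^0.73 = 0.19 / (0.009 + 0.116) = 0.19 / 0.125 = 1.5200
k* = 1.5200^(1/0.73) ≈ 1.7746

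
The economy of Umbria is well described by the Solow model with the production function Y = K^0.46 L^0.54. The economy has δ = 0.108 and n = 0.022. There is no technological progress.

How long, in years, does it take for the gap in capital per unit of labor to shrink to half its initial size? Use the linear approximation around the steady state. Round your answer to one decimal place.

Near the steady state the convergence rate is λ = (1 − α)(n + δ).
λ = (1 − 0.46) × 0.130 = 0.54 × 0.130 = 0.0702
Half-life = ln 2 / λ = 0.6931 / 0.0702 ≈ 9.87 years

about 9.9 years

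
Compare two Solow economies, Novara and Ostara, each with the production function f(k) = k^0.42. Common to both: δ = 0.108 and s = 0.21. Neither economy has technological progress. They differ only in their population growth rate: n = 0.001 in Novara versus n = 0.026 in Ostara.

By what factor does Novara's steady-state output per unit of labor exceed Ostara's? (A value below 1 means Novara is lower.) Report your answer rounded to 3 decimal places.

ratio ≈ 1.161

Steady-state y* = [s/(n + δ)]^(α/(1−α)), so the ratio is [ (s_N/(n + δ)_N) / (s_O/(n + δ)_O) ]^0.7241.
s_N/(n + δ)_N = 0.21/0.109 = 1.9266; s_O/(n + δ)_O = 0.21/0.134 = 1.5672.
Ratio = (1.9266/1.5672)^0.7241 = 1.2293^0.7241 ≈ 1.1612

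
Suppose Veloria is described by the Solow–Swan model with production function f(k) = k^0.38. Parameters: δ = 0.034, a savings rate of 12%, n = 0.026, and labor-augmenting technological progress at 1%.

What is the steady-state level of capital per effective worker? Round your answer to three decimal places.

k* ≈ 2.385

In steady state, investment equals break-even investment: s·k^α = (n + g + δ)·k.
Dividing both sides by k: k^(1−α) = s / (n + g + δ).
k^0.62 = 0.12 / (0.026 + 0.010 + 0.034) = 0.12 / 0.070 = 1.7143
k* = 1.7143^(1/0.62) ≈ 2.3854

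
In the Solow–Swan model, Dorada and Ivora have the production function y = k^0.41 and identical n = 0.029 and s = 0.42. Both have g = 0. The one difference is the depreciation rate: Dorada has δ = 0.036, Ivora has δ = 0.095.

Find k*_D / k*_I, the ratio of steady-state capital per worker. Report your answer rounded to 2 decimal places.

Steady-state k* = [s/(n + δ)]^(1/(1−α)), so the ratio is [ (s_D/(n + δ)_D) / (s_I/(n + δ)_I) ]^1.6949.
s_D/(n + δ)_D = 0.42/0.065 = 6.4615; s_I/(n + δ)_I = 0.42/0.124 = 3.3871.
Ratio = (6.4615/3.3871)^1.6949 = 1.9077^1.6949 ≈ 2.9884

k*_D / k*_I ≈ 2.99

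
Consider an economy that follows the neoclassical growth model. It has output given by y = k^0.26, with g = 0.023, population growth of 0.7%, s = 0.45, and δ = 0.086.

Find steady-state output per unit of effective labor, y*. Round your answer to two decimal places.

y* = 1.61

At the steady state, Δk = 0, so s·k^α = (n + g + δ)·k.
Dividing both sides by k: k^(1−α) = s / (n + g + δ).
k^0.74 = 0.45 / (0.007 + 0.023 + 0.086) = 0.45 / 0.116 = 3.8793
k* = 3.8793^(1/0.74) ≈ 6.2462
y* = (k*)^α = 6.2462^0.26 ≈ 1.6101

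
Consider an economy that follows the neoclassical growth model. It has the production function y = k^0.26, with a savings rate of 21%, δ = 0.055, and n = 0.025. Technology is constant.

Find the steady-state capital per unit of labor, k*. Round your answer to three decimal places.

k* ≈ 3.685

At the steady state, Δk = 0, so s·k^α = (n + δ)·k.
Dividing both sides by k: k^(1−α) = s / (n + δ).
k^0.74 = 0.21 / (0.025 + 0.055) = 0.21 / 0.080 = 2.6250
k* = 2.6250^(1/0.74) ≈ 3.6846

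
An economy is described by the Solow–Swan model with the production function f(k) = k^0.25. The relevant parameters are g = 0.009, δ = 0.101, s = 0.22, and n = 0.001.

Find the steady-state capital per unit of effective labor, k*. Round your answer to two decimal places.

Steady state requires s·f(k) = (n + g + δ)·k, i.e. s·k^α = (n + g + δ)·k.
Rearranging, k^(1−α) = s / (n + g + δ).
k^0.75 = 0.22 / (0.001 + 0.009 + 0.101) = 0.22 / 0.111 = 1.9820
k* = 1.9820^(1/0.75) ≈ 2.4896

k* = 2.49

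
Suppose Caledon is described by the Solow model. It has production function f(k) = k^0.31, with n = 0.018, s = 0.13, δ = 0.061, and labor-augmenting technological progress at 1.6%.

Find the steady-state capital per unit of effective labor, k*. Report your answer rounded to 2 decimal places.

At the steady state, Δk = 0, so s·k^α = (n + g + δ)·k.
Dividing both sides by k: k^(1−α) = s / (n + g + δ).
k^0.69 = 0.13 / (0.018 + 0.016 + 0.061) = 0.13 / 0.095 = 1.3684
k* = 1.3684^(1/0.69) ≈ 1.5755

k* = 1.58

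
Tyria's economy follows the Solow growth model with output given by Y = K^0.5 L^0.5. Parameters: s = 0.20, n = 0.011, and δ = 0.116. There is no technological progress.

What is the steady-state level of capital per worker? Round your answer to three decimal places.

At the steady state, Δk = 0, so s·k^α = (n + δ)·k.
Rearranging, k^(1−α) = s / (n + δ).
k^0.5 = 0.20 / (0.011 + 0.116) = 0.20 / 0.127 = 1.5748
k* = 1.5748^(1/0.5) ≈ 2.4800

k* ≈ 2.480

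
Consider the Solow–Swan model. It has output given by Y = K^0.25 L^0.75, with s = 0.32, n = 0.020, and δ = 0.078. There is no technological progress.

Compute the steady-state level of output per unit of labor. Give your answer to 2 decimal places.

In steady state, investment equals break-even investment: s·k^α = (n + δ)·k.
Rearranging, k^(1−α) = s / (n + δ).
k^0.75 = 0.32 / (0.020 + 0.078) = 0.32 / 0.098 = 3.2653
k* = 3.2653^(1/0.75) ≈ 4.8443
y* = (k*)^α = 4.8443^0.25 ≈ 1.4836

y* ≈ 1.48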